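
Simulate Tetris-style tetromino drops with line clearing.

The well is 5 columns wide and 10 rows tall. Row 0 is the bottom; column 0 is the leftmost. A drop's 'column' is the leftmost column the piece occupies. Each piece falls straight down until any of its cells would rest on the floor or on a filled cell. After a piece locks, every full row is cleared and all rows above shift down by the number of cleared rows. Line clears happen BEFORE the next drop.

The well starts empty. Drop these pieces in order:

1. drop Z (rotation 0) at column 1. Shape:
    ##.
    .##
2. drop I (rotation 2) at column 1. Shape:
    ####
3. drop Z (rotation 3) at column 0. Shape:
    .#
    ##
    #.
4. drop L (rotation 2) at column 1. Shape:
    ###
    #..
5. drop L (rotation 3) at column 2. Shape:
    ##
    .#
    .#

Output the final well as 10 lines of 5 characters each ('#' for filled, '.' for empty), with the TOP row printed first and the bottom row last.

Answer: .....
..##.
...#.
...#.
.###.
.#...
.#...
##...
.##..
..##.

Derivation:
Drop 1: Z rot0 at col 1 lands with bottom-row=0; cleared 0 line(s) (total 0); column heights now [0 2 2 1 0], max=2
Drop 2: I rot2 at col 1 lands with bottom-row=2; cleared 0 line(s) (total 0); column heights now [0 3 3 3 3], max=3
Drop 3: Z rot3 at col 0 lands with bottom-row=2; cleared 1 line(s) (total 1); column heights now [3 4 2 1 0], max=4
Drop 4: L rot2 at col 1 lands with bottom-row=4; cleared 0 line(s) (total 1); column heights now [3 6 6 6 0], max=6
Drop 5: L rot3 at col 2 lands with bottom-row=6; cleared 0 line(s) (total 1); column heights now [3 6 9 9 0], max=9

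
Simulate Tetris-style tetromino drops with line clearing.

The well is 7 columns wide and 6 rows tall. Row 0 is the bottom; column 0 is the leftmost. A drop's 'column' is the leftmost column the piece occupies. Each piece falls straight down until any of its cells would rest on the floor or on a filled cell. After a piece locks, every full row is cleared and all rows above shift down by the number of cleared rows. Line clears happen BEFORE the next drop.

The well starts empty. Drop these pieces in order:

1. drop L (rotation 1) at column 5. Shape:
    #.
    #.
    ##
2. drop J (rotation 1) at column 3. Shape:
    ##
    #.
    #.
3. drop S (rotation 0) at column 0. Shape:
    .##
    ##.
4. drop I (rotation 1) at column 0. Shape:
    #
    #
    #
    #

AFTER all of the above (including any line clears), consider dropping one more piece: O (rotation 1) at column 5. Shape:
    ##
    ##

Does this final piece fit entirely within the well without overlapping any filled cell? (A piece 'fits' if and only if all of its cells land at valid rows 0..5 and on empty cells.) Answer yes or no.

Drop 1: L rot1 at col 5 lands with bottom-row=0; cleared 0 line(s) (total 0); column heights now [0 0 0 0 0 3 1], max=3
Drop 2: J rot1 at col 3 lands with bottom-row=0; cleared 0 line(s) (total 0); column heights now [0 0 0 3 3 3 1], max=3
Drop 3: S rot0 at col 0 lands with bottom-row=0; cleared 0 line(s) (total 0); column heights now [1 2 2 3 3 3 1], max=3
Drop 4: I rot1 at col 0 lands with bottom-row=1; cleared 0 line(s) (total 0); column heights now [5 2 2 3 3 3 1], max=5
Test piece O rot1 at col 5 (width 2): heights before test = [5 2 2 3 3 3 1]; fits = True

Answer: yes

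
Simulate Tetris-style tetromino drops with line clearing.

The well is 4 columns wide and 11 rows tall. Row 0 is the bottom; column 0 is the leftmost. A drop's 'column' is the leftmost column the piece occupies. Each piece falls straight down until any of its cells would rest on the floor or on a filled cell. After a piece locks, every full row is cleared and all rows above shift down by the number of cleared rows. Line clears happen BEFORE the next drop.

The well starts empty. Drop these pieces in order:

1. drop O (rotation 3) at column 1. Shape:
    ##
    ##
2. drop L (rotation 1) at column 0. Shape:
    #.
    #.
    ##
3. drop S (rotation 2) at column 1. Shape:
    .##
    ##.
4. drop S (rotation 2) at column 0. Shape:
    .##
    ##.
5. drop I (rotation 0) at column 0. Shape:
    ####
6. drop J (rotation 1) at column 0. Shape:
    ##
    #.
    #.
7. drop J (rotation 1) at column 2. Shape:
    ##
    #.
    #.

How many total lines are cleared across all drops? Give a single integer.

Drop 1: O rot3 at col 1 lands with bottom-row=0; cleared 0 line(s) (total 0); column heights now [0 2 2 0], max=2
Drop 2: L rot1 at col 0 lands with bottom-row=2; cleared 0 line(s) (total 0); column heights now [5 3 2 0], max=5
Drop 3: S rot2 at col 1 lands with bottom-row=3; cleared 0 line(s) (total 0); column heights now [5 4 5 5], max=5
Drop 4: S rot2 at col 0 lands with bottom-row=5; cleared 0 line(s) (total 0); column heights now [6 7 7 5], max=7
Drop 5: I rot0 at col 0 lands with bottom-row=7; cleared 1 line(s) (total 1); column heights now [6 7 7 5], max=7
Drop 6: J rot1 at col 0 lands with bottom-row=6; cleared 0 line(s) (total 1); column heights now [9 9 7 5], max=9
Drop 7: J rot1 at col 2 lands with bottom-row=7; cleared 0 line(s) (total 1); column heights now [9 9 10 10], max=10

Answer: 1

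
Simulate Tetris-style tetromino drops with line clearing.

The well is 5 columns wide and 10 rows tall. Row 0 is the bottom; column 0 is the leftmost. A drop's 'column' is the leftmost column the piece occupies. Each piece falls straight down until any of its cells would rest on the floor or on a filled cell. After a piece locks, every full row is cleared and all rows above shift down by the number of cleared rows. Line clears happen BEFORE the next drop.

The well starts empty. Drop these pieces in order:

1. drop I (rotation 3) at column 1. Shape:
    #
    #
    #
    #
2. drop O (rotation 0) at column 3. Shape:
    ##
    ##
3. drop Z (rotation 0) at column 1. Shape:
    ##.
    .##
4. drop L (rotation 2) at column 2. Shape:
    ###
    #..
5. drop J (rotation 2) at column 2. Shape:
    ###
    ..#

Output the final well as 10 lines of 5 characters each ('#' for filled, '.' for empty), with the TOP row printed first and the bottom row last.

Answer: .....
..###
....#
..###
..#..
.##..
.###.
.#...
.#.##
.#.##

Derivation:
Drop 1: I rot3 at col 1 lands with bottom-row=0; cleared 0 line(s) (total 0); column heights now [0 4 0 0 0], max=4
Drop 2: O rot0 at col 3 lands with bottom-row=0; cleared 0 line(s) (total 0); column heights now [0 4 0 2 2], max=4
Drop 3: Z rot0 at col 1 lands with bottom-row=3; cleared 0 line(s) (total 0); column heights now [0 5 5 4 2], max=5
Drop 4: L rot2 at col 2 lands with bottom-row=5; cleared 0 line(s) (total 0); column heights now [0 5 7 7 7], max=7
Drop 5: J rot2 at col 2 lands with bottom-row=7; cleared 0 line(s) (total 0); column heights now [0 5 9 9 9], max=9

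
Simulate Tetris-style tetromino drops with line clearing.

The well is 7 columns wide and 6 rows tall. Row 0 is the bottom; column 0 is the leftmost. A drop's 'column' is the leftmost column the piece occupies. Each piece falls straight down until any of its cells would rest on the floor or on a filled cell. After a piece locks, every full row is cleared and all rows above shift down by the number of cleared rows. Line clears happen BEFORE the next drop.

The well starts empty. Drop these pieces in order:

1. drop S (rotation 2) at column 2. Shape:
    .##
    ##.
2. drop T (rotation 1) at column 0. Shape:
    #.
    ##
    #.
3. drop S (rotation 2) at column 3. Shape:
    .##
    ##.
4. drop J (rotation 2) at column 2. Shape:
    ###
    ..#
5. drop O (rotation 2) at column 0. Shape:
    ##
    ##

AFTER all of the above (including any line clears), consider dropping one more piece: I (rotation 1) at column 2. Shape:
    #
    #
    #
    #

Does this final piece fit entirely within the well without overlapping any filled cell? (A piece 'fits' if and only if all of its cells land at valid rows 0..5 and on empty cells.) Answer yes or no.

Drop 1: S rot2 at col 2 lands with bottom-row=0; cleared 0 line(s) (total 0); column heights now [0 0 1 2 2 0 0], max=2
Drop 2: T rot1 at col 0 lands with bottom-row=0; cleared 0 line(s) (total 0); column heights now [3 2 1 2 2 0 0], max=3
Drop 3: S rot2 at col 3 lands with bottom-row=2; cleared 0 line(s) (total 0); column heights now [3 2 1 3 4 4 0], max=4
Drop 4: J rot2 at col 2 lands with bottom-row=4; cleared 0 line(s) (total 0); column heights now [3 2 6 6 6 4 0], max=6
Drop 5: O rot2 at col 0 lands with bottom-row=3; cleared 0 line(s) (total 0); column heights now [5 5 6 6 6 4 0], max=6
Test piece I rot1 at col 2 (width 1): heights before test = [5 5 6 6 6 4 0]; fits = False

Answer: no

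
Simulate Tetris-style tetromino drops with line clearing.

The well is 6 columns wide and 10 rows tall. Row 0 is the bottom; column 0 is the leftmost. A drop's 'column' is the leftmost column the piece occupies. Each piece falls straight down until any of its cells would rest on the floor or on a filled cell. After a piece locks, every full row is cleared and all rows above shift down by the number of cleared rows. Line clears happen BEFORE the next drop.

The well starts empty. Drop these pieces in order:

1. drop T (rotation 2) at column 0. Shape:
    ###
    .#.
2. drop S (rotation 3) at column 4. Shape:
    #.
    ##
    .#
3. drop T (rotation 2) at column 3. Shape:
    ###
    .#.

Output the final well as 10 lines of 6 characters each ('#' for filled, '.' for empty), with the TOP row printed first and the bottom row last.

Drop 1: T rot2 at col 0 lands with bottom-row=0; cleared 0 line(s) (total 0); column heights now [2 2 2 0 0 0], max=2
Drop 2: S rot3 at col 4 lands with bottom-row=0; cleared 0 line(s) (total 0); column heights now [2 2 2 0 3 2], max=3
Drop 3: T rot2 at col 3 lands with bottom-row=3; cleared 0 line(s) (total 0); column heights now [2 2 2 5 5 5], max=5

Answer: ......
......
......
......
......
...###
....#.
....#.
###.##
.#...#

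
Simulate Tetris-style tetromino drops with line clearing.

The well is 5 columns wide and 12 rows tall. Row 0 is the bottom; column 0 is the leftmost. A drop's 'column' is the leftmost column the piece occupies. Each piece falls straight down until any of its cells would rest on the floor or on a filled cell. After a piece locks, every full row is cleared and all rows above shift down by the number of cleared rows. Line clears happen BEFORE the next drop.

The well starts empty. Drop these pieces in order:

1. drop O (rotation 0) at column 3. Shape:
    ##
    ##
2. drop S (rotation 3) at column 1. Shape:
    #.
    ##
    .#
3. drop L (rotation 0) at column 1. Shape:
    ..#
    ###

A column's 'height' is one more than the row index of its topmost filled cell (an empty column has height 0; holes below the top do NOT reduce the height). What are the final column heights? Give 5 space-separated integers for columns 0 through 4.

Drop 1: O rot0 at col 3 lands with bottom-row=0; cleared 0 line(s) (total 0); column heights now [0 0 0 2 2], max=2
Drop 2: S rot3 at col 1 lands with bottom-row=0; cleared 0 line(s) (total 0); column heights now [0 3 2 2 2], max=3
Drop 3: L rot0 at col 1 lands with bottom-row=3; cleared 0 line(s) (total 0); column heights now [0 4 4 5 2], max=5

Answer: 0 4 4 5 2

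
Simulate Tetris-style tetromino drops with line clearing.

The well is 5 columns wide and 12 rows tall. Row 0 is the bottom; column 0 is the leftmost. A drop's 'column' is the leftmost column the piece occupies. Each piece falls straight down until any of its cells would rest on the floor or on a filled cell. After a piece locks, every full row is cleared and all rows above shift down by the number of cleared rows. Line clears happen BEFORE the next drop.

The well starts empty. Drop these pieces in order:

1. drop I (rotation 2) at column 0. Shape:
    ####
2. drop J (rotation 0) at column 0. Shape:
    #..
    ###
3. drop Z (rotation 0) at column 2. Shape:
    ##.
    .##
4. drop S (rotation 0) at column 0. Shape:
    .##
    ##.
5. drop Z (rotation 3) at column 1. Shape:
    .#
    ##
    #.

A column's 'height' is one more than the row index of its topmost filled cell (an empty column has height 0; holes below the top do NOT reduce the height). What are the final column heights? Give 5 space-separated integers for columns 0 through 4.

Drop 1: I rot2 at col 0 lands with bottom-row=0; cleared 0 line(s) (total 0); column heights now [1 1 1 1 0], max=1
Drop 2: J rot0 at col 0 lands with bottom-row=1; cleared 0 line(s) (total 0); column heights now [3 2 2 1 0], max=3
Drop 3: Z rot0 at col 2 lands with bottom-row=1; cleared 1 line(s) (total 1); column heights now [2 1 2 2 0], max=2
Drop 4: S rot0 at col 0 lands with bottom-row=2; cleared 0 line(s) (total 1); column heights now [3 4 4 2 0], max=4
Drop 5: Z rot3 at col 1 lands with bottom-row=4; cleared 0 line(s) (total 1); column heights now [3 6 7 2 0], max=7

Answer: 3 6 7 2 0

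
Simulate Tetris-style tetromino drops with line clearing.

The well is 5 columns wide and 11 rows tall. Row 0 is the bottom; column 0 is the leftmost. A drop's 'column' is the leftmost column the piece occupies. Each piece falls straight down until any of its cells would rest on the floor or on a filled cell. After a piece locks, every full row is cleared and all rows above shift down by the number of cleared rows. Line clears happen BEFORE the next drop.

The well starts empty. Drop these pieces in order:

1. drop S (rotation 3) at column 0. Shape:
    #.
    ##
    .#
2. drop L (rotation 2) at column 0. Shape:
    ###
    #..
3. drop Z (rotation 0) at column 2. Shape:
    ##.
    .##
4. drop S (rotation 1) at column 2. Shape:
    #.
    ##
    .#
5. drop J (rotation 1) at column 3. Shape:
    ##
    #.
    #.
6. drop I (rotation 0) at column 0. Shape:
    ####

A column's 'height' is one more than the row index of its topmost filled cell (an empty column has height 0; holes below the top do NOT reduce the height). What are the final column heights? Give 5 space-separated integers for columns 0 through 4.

Answer: 11 11 11 11 10

Derivation:
Drop 1: S rot3 at col 0 lands with bottom-row=0; cleared 0 line(s) (total 0); column heights now [3 2 0 0 0], max=3
Drop 2: L rot2 at col 0 lands with bottom-row=3; cleared 0 line(s) (total 0); column heights now [5 5 5 0 0], max=5
Drop 3: Z rot0 at col 2 lands with bottom-row=4; cleared 1 line(s) (total 1); column heights now [4 2 5 5 0], max=5
Drop 4: S rot1 at col 2 lands with bottom-row=5; cleared 0 line(s) (total 1); column heights now [4 2 8 7 0], max=8
Drop 5: J rot1 at col 3 lands with bottom-row=7; cleared 0 line(s) (total 1); column heights now [4 2 8 10 10], max=10
Drop 6: I rot0 at col 0 lands with bottom-row=10; cleared 0 line(s) (total 1); column heights now [11 11 11 11 10], max=11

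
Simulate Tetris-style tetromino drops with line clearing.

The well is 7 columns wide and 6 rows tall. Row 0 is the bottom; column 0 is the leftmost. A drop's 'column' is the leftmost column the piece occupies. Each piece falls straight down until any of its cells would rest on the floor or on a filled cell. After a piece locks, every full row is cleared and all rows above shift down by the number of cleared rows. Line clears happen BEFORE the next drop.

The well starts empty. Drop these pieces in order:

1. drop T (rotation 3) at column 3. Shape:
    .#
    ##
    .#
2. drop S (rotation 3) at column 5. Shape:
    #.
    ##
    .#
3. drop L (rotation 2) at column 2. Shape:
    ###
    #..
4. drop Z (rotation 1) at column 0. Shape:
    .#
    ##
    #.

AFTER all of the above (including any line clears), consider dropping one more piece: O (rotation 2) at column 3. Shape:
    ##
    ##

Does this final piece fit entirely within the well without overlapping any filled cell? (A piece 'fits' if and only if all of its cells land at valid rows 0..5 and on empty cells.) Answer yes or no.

Answer: yes

Derivation:
Drop 1: T rot3 at col 3 lands with bottom-row=0; cleared 0 line(s) (total 0); column heights now [0 0 0 2 3 0 0], max=3
Drop 2: S rot3 at col 5 lands with bottom-row=0; cleared 0 line(s) (total 0); column heights now [0 0 0 2 3 3 2], max=3
Drop 3: L rot2 at col 2 lands with bottom-row=2; cleared 0 line(s) (total 0); column heights now [0 0 4 4 4 3 2], max=4
Drop 4: Z rot1 at col 0 lands with bottom-row=0; cleared 0 line(s) (total 0); column heights now [2 3 4 4 4 3 2], max=4
Test piece O rot2 at col 3 (width 2): heights before test = [2 3 4 4 4 3 2]; fits = True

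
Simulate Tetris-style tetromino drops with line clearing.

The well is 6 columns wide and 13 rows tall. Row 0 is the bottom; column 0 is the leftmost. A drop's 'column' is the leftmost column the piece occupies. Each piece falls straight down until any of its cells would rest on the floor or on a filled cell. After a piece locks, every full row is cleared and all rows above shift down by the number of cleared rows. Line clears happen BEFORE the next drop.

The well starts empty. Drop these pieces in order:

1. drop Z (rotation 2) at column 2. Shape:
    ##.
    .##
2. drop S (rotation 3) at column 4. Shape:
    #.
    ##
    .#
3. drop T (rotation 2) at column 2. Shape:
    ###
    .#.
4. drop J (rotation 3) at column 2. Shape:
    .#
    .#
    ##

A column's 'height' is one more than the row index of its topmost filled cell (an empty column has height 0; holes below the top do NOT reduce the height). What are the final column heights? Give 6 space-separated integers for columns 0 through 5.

Drop 1: Z rot2 at col 2 lands with bottom-row=0; cleared 0 line(s) (total 0); column heights now [0 0 2 2 1 0], max=2
Drop 2: S rot3 at col 4 lands with bottom-row=0; cleared 0 line(s) (total 0); column heights now [0 0 2 2 3 2], max=3
Drop 3: T rot2 at col 2 lands with bottom-row=2; cleared 0 line(s) (total 0); column heights now [0 0 4 4 4 2], max=4
Drop 4: J rot3 at col 2 lands with bottom-row=4; cleared 0 line(s) (total 0); column heights now [0 0 5 7 4 2], max=7

Answer: 0 0 5 7 4 2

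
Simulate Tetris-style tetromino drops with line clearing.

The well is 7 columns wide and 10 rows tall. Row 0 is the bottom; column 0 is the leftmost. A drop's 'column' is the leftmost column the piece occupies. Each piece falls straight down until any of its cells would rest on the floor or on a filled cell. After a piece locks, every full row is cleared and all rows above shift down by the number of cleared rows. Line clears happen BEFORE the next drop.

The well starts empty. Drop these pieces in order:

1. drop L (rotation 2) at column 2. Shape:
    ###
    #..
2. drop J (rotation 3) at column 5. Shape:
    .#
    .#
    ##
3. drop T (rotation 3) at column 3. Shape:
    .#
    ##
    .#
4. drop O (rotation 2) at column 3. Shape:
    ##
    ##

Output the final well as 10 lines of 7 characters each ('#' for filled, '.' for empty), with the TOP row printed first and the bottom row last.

Drop 1: L rot2 at col 2 lands with bottom-row=0; cleared 0 line(s) (total 0); column heights now [0 0 2 2 2 0 0], max=2
Drop 2: J rot3 at col 5 lands with bottom-row=0; cleared 0 line(s) (total 0); column heights now [0 0 2 2 2 1 3], max=3
Drop 3: T rot3 at col 3 lands with bottom-row=2; cleared 0 line(s) (total 0); column heights now [0 0 2 4 5 1 3], max=5
Drop 4: O rot2 at col 3 lands with bottom-row=5; cleared 0 line(s) (total 0); column heights now [0 0 2 7 7 1 3], max=7

Answer: .......
.......
.......
...##..
...##..
....#..
...##..
....#.#
..###.#
..#..##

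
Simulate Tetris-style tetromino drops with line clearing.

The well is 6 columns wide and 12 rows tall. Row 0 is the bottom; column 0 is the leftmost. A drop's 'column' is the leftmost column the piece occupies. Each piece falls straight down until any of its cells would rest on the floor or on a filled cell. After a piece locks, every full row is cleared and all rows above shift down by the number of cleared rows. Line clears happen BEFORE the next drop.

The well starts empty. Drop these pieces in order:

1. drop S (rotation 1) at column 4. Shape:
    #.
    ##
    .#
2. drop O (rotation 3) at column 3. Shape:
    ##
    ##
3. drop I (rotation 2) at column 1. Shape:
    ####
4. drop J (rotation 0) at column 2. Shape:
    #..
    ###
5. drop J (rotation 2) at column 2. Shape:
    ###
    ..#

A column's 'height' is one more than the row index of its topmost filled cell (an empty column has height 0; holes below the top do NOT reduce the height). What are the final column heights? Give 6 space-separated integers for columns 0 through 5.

Drop 1: S rot1 at col 4 lands with bottom-row=0; cleared 0 line(s) (total 0); column heights now [0 0 0 0 3 2], max=3
Drop 2: O rot3 at col 3 lands with bottom-row=3; cleared 0 line(s) (total 0); column heights now [0 0 0 5 5 2], max=5
Drop 3: I rot2 at col 1 lands with bottom-row=5; cleared 0 line(s) (total 0); column heights now [0 6 6 6 6 2], max=6
Drop 4: J rot0 at col 2 lands with bottom-row=6; cleared 0 line(s) (total 0); column heights now [0 6 8 7 7 2], max=8
Drop 5: J rot2 at col 2 lands with bottom-row=7; cleared 0 line(s) (total 0); column heights now [0 6 9 9 9 2], max=9

Answer: 0 6 9 9 9 2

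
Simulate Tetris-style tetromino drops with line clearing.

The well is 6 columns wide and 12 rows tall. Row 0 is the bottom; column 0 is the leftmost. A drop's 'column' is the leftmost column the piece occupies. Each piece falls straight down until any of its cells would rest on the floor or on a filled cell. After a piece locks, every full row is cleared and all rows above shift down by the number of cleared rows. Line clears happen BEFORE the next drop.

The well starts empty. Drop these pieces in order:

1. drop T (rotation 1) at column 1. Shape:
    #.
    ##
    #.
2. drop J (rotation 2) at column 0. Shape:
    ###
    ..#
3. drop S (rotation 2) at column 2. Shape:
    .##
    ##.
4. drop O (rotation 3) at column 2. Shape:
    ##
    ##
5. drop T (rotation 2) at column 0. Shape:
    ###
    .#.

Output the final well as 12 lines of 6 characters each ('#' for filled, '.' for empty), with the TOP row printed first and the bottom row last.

Drop 1: T rot1 at col 1 lands with bottom-row=0; cleared 0 line(s) (total 0); column heights now [0 3 2 0 0 0], max=3
Drop 2: J rot2 at col 0 lands with bottom-row=2; cleared 0 line(s) (total 0); column heights now [4 4 4 0 0 0], max=4
Drop 3: S rot2 at col 2 lands with bottom-row=4; cleared 0 line(s) (total 0); column heights now [4 4 5 6 6 0], max=6
Drop 4: O rot3 at col 2 lands with bottom-row=6; cleared 0 line(s) (total 0); column heights now [4 4 8 8 6 0], max=8
Drop 5: T rot2 at col 0 lands with bottom-row=7; cleared 0 line(s) (total 0); column heights now [9 9 9 8 6 0], max=9

Answer: ......
......
......
###...
.###..
..##..
...##.
..##..
###...
.##...
.##...
.#....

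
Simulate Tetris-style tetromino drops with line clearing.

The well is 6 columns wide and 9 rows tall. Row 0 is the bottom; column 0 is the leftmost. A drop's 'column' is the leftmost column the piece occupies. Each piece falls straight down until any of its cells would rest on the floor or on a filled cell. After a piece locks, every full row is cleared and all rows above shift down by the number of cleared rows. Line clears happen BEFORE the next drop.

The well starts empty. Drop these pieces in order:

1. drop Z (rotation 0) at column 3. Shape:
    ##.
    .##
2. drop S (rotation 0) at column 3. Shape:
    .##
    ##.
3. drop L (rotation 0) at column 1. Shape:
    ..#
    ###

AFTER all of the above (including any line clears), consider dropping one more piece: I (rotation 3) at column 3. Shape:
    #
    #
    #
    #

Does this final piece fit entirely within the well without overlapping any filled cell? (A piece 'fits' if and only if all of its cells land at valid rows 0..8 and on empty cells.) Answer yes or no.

Drop 1: Z rot0 at col 3 lands with bottom-row=0; cleared 0 line(s) (total 0); column heights now [0 0 0 2 2 1], max=2
Drop 2: S rot0 at col 3 lands with bottom-row=2; cleared 0 line(s) (total 0); column heights now [0 0 0 3 4 4], max=4
Drop 3: L rot0 at col 1 lands with bottom-row=3; cleared 0 line(s) (total 0); column heights now [0 4 4 5 4 4], max=5
Test piece I rot3 at col 3 (width 1): heights before test = [0 4 4 5 4 4]; fits = True

Answer: yes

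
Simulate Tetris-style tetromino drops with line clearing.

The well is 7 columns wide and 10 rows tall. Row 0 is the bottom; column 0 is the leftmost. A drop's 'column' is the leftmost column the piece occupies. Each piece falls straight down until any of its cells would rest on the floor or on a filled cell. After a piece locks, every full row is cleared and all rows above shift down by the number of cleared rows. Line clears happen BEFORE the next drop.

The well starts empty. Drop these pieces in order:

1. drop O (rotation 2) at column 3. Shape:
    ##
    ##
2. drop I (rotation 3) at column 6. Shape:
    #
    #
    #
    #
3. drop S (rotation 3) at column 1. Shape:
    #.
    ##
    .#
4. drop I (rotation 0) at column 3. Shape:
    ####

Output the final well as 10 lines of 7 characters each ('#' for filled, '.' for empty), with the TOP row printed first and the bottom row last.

Drop 1: O rot2 at col 3 lands with bottom-row=0; cleared 0 line(s) (total 0); column heights now [0 0 0 2 2 0 0], max=2
Drop 2: I rot3 at col 6 lands with bottom-row=0; cleared 0 line(s) (total 0); column heights now [0 0 0 2 2 0 4], max=4
Drop 3: S rot3 at col 1 lands with bottom-row=0; cleared 0 line(s) (total 0); column heights now [0 3 2 2 2 0 4], max=4
Drop 4: I rot0 at col 3 lands with bottom-row=4; cleared 0 line(s) (total 0); column heights now [0 3 2 5 5 5 5], max=5

Answer: .......
.......
.......
.......
.......
...####
......#
.#....#
.####.#
..###.#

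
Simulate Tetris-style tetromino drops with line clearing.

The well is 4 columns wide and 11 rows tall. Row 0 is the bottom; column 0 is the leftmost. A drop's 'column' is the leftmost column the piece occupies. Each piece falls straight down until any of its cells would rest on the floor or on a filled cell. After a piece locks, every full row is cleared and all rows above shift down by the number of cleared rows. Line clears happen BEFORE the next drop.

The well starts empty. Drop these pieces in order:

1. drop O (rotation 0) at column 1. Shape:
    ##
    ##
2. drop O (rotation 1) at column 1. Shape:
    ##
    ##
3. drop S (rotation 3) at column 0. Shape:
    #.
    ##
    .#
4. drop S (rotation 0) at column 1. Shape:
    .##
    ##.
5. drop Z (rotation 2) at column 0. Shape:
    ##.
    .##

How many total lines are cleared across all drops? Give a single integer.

Drop 1: O rot0 at col 1 lands with bottom-row=0; cleared 0 line(s) (total 0); column heights now [0 2 2 0], max=2
Drop 2: O rot1 at col 1 lands with bottom-row=2; cleared 0 line(s) (total 0); column heights now [0 4 4 0], max=4
Drop 3: S rot3 at col 0 lands with bottom-row=4; cleared 0 line(s) (total 0); column heights now [7 6 4 0], max=7
Drop 4: S rot0 at col 1 lands with bottom-row=6; cleared 0 line(s) (total 0); column heights now [7 7 8 8], max=8
Drop 5: Z rot2 at col 0 lands with bottom-row=8; cleared 0 line(s) (total 0); column heights now [10 10 9 8], max=10

Answer: 0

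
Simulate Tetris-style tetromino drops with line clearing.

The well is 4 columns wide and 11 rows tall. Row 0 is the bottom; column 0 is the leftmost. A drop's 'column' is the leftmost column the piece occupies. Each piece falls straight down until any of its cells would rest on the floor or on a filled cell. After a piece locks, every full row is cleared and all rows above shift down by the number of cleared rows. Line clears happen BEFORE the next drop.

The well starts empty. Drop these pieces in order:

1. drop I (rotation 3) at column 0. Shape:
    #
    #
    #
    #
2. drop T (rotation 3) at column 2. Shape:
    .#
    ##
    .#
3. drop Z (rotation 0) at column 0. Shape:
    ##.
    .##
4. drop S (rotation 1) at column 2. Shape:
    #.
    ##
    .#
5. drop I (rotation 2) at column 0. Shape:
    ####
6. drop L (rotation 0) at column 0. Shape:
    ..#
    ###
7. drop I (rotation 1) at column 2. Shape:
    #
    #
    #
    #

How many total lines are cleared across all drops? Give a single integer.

Drop 1: I rot3 at col 0 lands with bottom-row=0; cleared 0 line(s) (total 0); column heights now [4 0 0 0], max=4
Drop 2: T rot3 at col 2 lands with bottom-row=0; cleared 0 line(s) (total 0); column heights now [4 0 2 3], max=4
Drop 3: Z rot0 at col 0 lands with bottom-row=3; cleared 0 line(s) (total 0); column heights now [5 5 4 3], max=5
Drop 4: S rot1 at col 2 lands with bottom-row=3; cleared 2 line(s) (total 2); column heights now [3 0 4 3], max=4
Drop 5: I rot2 at col 0 lands with bottom-row=4; cleared 1 line(s) (total 3); column heights now [3 0 4 3], max=4
Drop 6: L rot0 at col 0 lands with bottom-row=4; cleared 0 line(s) (total 3); column heights now [5 5 6 3], max=6
Drop 7: I rot1 at col 2 lands with bottom-row=6; cleared 0 line(s) (total 3); column heights now [5 5 10 3], max=10

Answer: 3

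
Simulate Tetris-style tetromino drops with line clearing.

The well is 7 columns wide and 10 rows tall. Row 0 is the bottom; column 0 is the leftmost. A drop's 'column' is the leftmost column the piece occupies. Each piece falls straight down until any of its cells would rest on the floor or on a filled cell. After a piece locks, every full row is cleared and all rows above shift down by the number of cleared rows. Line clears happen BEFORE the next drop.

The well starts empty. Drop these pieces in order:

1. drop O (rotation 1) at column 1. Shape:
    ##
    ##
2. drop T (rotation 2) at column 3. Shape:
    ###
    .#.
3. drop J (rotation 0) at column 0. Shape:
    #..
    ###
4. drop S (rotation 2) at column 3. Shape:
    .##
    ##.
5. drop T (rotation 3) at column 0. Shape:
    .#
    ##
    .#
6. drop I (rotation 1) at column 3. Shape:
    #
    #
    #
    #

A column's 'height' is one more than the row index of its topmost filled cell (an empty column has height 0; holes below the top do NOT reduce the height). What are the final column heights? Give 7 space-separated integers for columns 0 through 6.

Answer: 5 6 3 7 4 4 0

Derivation:
Drop 1: O rot1 at col 1 lands with bottom-row=0; cleared 0 line(s) (total 0); column heights now [0 2 2 0 0 0 0], max=2
Drop 2: T rot2 at col 3 lands with bottom-row=0; cleared 0 line(s) (total 0); column heights now [0 2 2 2 2 2 0], max=2
Drop 3: J rot0 at col 0 lands with bottom-row=2; cleared 0 line(s) (total 0); column heights now [4 3 3 2 2 2 0], max=4
Drop 4: S rot2 at col 3 lands with bottom-row=2; cleared 0 line(s) (total 0); column heights now [4 3 3 3 4 4 0], max=4
Drop 5: T rot3 at col 0 lands with bottom-row=3; cleared 0 line(s) (total 0); column heights now [5 6 3 3 4 4 0], max=6
Drop 6: I rot1 at col 3 lands with bottom-row=3; cleared 0 line(s) (total 0); column heights now [5 6 3 7 4 4 0], max=7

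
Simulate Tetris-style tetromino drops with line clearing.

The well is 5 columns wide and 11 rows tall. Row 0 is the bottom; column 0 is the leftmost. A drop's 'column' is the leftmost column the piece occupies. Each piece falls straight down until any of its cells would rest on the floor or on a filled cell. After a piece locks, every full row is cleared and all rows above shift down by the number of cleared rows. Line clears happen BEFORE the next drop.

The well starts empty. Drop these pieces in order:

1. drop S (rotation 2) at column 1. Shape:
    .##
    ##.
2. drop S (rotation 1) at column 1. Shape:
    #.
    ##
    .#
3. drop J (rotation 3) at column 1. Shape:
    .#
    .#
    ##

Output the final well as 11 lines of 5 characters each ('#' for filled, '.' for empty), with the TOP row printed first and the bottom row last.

Drop 1: S rot2 at col 1 lands with bottom-row=0; cleared 0 line(s) (total 0); column heights now [0 1 2 2 0], max=2
Drop 2: S rot1 at col 1 lands with bottom-row=2; cleared 0 line(s) (total 0); column heights now [0 5 4 2 0], max=5
Drop 3: J rot3 at col 1 lands with bottom-row=5; cleared 0 line(s) (total 0); column heights now [0 6 8 2 0], max=8

Answer: .....
.....
.....
..#..
..#..
.##..
.#...
.##..
..#..
..##.
.##..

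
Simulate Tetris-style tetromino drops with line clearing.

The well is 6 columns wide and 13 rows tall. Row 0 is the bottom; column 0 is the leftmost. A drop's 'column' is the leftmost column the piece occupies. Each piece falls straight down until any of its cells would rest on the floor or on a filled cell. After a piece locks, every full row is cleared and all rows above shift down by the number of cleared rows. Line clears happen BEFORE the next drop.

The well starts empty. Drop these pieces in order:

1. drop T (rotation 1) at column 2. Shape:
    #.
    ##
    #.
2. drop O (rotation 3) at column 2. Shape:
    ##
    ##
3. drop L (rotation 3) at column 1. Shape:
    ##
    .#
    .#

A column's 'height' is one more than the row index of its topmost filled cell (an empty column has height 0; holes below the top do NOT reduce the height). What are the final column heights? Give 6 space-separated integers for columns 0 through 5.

Answer: 0 8 8 5 0 0

Derivation:
Drop 1: T rot1 at col 2 lands with bottom-row=0; cleared 0 line(s) (total 0); column heights now [0 0 3 2 0 0], max=3
Drop 2: O rot3 at col 2 lands with bottom-row=3; cleared 0 line(s) (total 0); column heights now [0 0 5 5 0 0], max=5
Drop 3: L rot3 at col 1 lands with bottom-row=5; cleared 0 line(s) (total 0); column heights now [0 8 8 5 0 0], max=8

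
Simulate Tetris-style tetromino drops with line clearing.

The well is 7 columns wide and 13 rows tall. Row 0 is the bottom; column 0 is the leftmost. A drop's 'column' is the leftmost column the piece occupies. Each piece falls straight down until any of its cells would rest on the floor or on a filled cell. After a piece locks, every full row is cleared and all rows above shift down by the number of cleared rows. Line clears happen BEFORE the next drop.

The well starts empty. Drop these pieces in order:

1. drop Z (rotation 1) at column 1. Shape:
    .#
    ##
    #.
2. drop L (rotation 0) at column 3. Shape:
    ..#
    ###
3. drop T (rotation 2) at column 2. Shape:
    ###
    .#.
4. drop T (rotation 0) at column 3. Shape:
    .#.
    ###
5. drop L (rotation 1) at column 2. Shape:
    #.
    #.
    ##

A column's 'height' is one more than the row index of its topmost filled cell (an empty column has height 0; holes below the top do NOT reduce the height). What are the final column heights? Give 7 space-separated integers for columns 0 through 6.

Drop 1: Z rot1 at col 1 lands with bottom-row=0; cleared 0 line(s) (total 0); column heights now [0 2 3 0 0 0 0], max=3
Drop 2: L rot0 at col 3 lands with bottom-row=0; cleared 0 line(s) (total 0); column heights now [0 2 3 1 1 2 0], max=3
Drop 3: T rot2 at col 2 lands with bottom-row=2; cleared 0 line(s) (total 0); column heights now [0 2 4 4 4 2 0], max=4
Drop 4: T rot0 at col 3 lands with bottom-row=4; cleared 0 line(s) (total 0); column heights now [0 2 4 5 6 5 0], max=6
Drop 5: L rot1 at col 2 lands with bottom-row=5; cleared 0 line(s) (total 0); column heights now [0 2 8 6 6 5 0], max=8

Answer: 0 2 8 6 6 5 0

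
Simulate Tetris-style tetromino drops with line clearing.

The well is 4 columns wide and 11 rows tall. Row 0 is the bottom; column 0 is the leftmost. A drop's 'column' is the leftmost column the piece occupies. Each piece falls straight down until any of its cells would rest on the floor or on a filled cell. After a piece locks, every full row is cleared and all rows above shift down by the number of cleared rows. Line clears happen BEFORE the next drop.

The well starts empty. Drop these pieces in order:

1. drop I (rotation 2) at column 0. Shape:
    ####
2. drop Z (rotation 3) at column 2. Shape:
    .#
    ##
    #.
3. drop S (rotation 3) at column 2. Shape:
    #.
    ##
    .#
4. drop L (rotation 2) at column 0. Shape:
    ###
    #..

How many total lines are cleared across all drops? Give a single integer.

Answer: 1

Derivation:
Drop 1: I rot2 at col 0 lands with bottom-row=0; cleared 1 line(s) (total 1); column heights now [0 0 0 0], max=0
Drop 2: Z rot3 at col 2 lands with bottom-row=0; cleared 0 line(s) (total 1); column heights now [0 0 2 3], max=3
Drop 3: S rot3 at col 2 lands with bottom-row=3; cleared 0 line(s) (total 1); column heights now [0 0 6 5], max=6
Drop 4: L rot2 at col 0 lands with bottom-row=5; cleared 0 line(s) (total 1); column heights now [7 7 7 5], max=7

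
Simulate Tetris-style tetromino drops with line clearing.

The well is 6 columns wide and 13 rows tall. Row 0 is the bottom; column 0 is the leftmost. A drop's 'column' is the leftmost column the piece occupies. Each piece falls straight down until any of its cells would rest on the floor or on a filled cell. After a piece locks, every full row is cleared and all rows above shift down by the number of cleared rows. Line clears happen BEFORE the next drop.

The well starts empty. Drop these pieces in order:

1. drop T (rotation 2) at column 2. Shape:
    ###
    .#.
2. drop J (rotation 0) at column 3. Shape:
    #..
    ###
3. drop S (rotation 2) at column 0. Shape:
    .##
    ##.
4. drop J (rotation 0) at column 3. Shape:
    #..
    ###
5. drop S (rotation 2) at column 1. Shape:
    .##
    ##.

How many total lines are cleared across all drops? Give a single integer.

Answer: 0

Derivation:
Drop 1: T rot2 at col 2 lands with bottom-row=0; cleared 0 line(s) (total 0); column heights now [0 0 2 2 2 0], max=2
Drop 2: J rot0 at col 3 lands with bottom-row=2; cleared 0 line(s) (total 0); column heights now [0 0 2 4 3 3], max=4
Drop 3: S rot2 at col 0 lands with bottom-row=1; cleared 0 line(s) (total 0); column heights now [2 3 3 4 3 3], max=4
Drop 4: J rot0 at col 3 lands with bottom-row=4; cleared 0 line(s) (total 0); column heights now [2 3 3 6 5 5], max=6
Drop 5: S rot2 at col 1 lands with bottom-row=5; cleared 0 line(s) (total 0); column heights now [2 6 7 7 5 5], max=7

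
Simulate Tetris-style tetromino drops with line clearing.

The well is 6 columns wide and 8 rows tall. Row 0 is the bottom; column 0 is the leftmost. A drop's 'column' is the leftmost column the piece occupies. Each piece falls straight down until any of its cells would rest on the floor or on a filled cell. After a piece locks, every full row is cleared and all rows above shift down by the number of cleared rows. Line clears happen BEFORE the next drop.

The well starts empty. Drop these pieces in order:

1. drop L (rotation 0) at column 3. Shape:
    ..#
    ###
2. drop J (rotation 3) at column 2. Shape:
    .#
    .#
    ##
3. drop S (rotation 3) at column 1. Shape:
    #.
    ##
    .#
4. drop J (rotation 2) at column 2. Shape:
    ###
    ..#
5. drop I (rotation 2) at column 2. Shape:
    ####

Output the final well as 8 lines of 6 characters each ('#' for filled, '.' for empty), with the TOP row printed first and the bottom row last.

Answer: ......
......
..####
.####.
.####.
..##..
..##.#
...###

Derivation:
Drop 1: L rot0 at col 3 lands with bottom-row=0; cleared 0 line(s) (total 0); column heights now [0 0 0 1 1 2], max=2
Drop 2: J rot3 at col 2 lands with bottom-row=1; cleared 0 line(s) (total 0); column heights now [0 0 2 4 1 2], max=4
Drop 3: S rot3 at col 1 lands with bottom-row=2; cleared 0 line(s) (total 0); column heights now [0 5 4 4 1 2], max=5
Drop 4: J rot2 at col 2 lands with bottom-row=3; cleared 0 line(s) (total 0); column heights now [0 5 5 5 5 2], max=5
Drop 5: I rot2 at col 2 lands with bottom-row=5; cleared 0 line(s) (total 0); column heights now [0 5 6 6 6 6], max=6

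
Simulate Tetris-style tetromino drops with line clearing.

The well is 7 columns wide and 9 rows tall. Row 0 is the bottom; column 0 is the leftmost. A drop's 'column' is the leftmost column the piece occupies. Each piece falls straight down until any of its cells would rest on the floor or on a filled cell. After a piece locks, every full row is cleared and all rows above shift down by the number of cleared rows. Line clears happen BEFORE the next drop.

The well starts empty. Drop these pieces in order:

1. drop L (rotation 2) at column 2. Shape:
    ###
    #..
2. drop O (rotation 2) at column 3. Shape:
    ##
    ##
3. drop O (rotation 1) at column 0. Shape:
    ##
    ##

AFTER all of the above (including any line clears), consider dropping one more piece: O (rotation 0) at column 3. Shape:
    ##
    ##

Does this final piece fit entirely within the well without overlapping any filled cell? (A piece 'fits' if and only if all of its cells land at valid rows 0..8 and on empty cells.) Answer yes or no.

Answer: yes

Derivation:
Drop 1: L rot2 at col 2 lands with bottom-row=0; cleared 0 line(s) (total 0); column heights now [0 0 2 2 2 0 0], max=2
Drop 2: O rot2 at col 3 lands with bottom-row=2; cleared 0 line(s) (total 0); column heights now [0 0 2 4 4 0 0], max=4
Drop 3: O rot1 at col 0 lands with bottom-row=0; cleared 0 line(s) (total 0); column heights now [2 2 2 4 4 0 0], max=4
Test piece O rot0 at col 3 (width 2): heights before test = [2 2 2 4 4 0 0]; fits = True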